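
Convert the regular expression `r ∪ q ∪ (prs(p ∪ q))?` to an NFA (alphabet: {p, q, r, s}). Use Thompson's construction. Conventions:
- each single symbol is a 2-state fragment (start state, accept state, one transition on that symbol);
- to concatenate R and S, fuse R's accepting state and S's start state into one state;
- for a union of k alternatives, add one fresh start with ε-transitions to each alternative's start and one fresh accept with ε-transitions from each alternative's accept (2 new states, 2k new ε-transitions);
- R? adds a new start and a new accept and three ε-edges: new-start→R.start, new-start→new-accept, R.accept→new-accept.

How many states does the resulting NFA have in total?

17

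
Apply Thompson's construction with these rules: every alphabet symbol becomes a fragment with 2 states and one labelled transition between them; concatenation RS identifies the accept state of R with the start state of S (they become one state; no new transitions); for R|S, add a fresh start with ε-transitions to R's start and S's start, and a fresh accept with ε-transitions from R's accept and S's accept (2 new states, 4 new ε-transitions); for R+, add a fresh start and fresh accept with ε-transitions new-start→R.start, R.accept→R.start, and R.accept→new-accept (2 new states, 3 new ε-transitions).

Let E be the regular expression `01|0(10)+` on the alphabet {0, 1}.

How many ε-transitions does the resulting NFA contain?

Per subexpression:
Each of the 5 symbol leaves contributes 0 ε-transitions.
  01 : 0 ε-transitions
  10 : 0 ε-transitions
  (10)+ : 3 ε-transitions
  0(10)+ : 3 ε-transitions
  01|0(10)+ : 7 ε-transitions

7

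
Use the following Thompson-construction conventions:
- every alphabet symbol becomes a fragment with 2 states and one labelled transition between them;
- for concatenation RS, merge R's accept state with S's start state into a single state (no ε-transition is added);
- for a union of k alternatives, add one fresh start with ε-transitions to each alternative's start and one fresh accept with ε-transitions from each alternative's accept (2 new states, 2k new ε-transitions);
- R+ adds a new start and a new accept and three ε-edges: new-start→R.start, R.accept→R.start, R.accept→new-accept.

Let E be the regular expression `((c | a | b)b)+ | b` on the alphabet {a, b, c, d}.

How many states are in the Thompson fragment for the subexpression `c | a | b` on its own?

8

Fragment for `c | a | b`:
Each of the 3 symbol leaves contributes a 2-state fragment.
  c | a | b : 8 states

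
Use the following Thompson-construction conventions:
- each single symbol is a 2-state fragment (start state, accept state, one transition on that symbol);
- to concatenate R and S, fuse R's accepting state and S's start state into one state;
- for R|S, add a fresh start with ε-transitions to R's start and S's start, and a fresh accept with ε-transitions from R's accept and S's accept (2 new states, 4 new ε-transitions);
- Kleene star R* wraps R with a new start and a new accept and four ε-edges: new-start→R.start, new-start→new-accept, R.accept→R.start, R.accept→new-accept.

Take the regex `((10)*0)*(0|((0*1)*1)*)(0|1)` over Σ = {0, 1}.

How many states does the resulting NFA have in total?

26

Bottom-up over the parse tree:
Each of the 9 symbol leaves contributes a 2-state fragment.
  10 : 3 states
  (10)* : 5 states
  (10)*0 : 6 states
  ((10)*0)* : 8 states
  0* : 4 states
  0*1 : 5 states
  (0*1)* : 7 states
  (0*1)*1 : 8 states
  ((0*1)*1)* : 10 states
  0|((0*1)*1)* : 14 states
  0|1 : 6 states
  ((10)*0)*(0|((0*1)*1)*)(0|1) : 26 states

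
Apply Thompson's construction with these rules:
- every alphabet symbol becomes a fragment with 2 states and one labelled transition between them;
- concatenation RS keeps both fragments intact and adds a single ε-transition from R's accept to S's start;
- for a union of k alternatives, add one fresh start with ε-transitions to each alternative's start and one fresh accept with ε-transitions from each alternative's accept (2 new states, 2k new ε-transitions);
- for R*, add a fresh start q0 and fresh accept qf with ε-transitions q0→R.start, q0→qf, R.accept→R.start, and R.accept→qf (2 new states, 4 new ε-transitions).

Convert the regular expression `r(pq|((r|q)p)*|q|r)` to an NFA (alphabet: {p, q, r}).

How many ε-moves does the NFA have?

Recursing over subexpressions:
Each of the 8 symbol leaves contributes 0 ε-transitions.
  pq : 1 ε-transition
  r|q : 4 ε-transitions
  (r|q)p : 5 ε-transitions
  ((r|q)p)* : 9 ε-transitions
  pq|((r|q)p)*|q|r : 18 ε-transitions
  r(pq|((r|q)p)*|q|r) : 19 ε-transitions

19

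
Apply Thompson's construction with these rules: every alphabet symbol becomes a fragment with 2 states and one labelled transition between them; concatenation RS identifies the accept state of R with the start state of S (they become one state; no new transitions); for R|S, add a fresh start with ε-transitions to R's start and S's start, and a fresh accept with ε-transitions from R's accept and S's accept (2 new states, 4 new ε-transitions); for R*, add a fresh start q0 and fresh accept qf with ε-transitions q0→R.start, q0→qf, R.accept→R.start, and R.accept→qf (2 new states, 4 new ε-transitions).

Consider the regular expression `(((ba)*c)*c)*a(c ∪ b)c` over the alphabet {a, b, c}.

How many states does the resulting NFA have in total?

Building bottom-up:
Each of the 8 symbol leaves contributes a 2-state fragment.
  ba — 3 states
  (ba)* — 5 states
  (ba)*c — 6 states
  ((ba)*c)* — 8 states
  ((ba)*c)*c — 9 states
  (((ba)*c)*c)* — 11 states
  c ∪ b — 6 states
  (((ba)*c)*c)*a(c ∪ b)c — 18 states

18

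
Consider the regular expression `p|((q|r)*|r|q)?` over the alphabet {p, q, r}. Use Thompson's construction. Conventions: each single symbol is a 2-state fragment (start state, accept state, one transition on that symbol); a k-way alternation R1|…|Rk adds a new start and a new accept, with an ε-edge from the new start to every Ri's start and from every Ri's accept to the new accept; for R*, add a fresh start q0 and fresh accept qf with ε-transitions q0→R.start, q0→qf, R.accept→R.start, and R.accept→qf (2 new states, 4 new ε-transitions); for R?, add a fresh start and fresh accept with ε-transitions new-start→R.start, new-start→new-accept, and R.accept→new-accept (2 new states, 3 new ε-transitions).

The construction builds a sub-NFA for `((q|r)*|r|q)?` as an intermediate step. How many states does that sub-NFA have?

Fragment for `((q|r)*|r|q)?`:
Each of the 4 symbol leaves contributes a 2-state fragment.
  q|r → 6 states
  (q|r)* → 8 states
  (q|r)*|r|q → 14 states
  ((q|r)*|r|q)? → 16 states

16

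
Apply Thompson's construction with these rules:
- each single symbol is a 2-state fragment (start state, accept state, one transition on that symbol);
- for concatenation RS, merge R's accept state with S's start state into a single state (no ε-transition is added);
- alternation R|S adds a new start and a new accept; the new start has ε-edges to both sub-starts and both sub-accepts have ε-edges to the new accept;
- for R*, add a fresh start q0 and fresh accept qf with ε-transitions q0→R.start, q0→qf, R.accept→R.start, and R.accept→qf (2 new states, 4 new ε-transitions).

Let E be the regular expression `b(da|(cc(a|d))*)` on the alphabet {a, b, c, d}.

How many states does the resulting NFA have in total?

16

Bottom-up over the parse tree:
Each of the 7 symbol leaves contributes a 2-state fragment.
  da → 3 states
  a|d → 6 states
  cc(a|d) → 8 states
  (cc(a|d))* → 10 states
  da|(cc(a|d))* → 15 states
  b(da|(cc(a|d))*) → 16 states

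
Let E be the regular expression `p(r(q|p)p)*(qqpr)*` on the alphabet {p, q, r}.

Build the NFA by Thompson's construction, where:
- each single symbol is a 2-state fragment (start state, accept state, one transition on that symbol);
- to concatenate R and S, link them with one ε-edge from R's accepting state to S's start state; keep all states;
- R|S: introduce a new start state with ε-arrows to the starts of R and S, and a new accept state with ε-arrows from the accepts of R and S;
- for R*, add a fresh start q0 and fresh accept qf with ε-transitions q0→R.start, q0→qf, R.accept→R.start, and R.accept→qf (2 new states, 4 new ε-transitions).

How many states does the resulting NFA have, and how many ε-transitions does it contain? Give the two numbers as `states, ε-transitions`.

24, 19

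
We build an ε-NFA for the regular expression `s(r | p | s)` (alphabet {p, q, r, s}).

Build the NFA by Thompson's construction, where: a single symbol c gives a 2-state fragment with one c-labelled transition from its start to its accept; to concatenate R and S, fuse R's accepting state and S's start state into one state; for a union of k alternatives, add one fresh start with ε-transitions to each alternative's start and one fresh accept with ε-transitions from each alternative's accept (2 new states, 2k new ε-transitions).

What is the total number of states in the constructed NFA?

Building bottom-up:
Each of the 4 symbol leaves contributes a 2-state fragment.
  r | p | s → 8 states
  s(r | p | s) → 9 states

9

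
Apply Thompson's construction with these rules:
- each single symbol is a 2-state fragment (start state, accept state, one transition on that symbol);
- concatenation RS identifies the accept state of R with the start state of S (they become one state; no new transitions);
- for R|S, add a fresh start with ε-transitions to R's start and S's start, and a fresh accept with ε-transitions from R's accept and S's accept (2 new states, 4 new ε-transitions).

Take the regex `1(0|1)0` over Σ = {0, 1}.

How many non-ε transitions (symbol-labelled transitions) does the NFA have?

Recursing over subexpressions:
Each of the 4 symbol leaves contributes exactly 1 symbol transition.
  0|1 — 2 symbol transitions
  1(0|1)0 — 4 symbol transitions

4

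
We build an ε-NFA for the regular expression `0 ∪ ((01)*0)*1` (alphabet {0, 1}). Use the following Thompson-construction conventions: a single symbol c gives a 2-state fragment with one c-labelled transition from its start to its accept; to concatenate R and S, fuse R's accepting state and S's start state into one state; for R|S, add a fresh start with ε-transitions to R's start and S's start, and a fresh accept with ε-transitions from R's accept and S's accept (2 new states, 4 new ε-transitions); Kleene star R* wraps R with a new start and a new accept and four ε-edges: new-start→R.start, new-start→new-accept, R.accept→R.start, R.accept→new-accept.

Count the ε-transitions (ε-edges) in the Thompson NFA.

12

By structural recursion:
Each of the 5 symbol leaves contributes 0 ε-transitions.
  01 = 0 ε-transitions
  (01)* = 4 ε-transitions
  (01)*0 = 4 ε-transitions
  ((01)*0)* = 8 ε-transitions
  ((01)*0)*1 = 8 ε-transitions
  0 ∪ ((01)*0)*1 = 12 ε-transitions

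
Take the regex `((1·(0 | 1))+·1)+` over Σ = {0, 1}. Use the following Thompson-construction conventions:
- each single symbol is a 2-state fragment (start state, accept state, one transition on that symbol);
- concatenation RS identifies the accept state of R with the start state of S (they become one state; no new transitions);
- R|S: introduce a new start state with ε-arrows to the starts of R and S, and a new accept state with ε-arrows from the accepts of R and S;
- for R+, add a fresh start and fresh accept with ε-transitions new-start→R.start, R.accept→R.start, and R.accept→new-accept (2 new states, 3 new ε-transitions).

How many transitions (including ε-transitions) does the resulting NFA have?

14

Recursing over subexpressions:
Each of the 4 symbol leaves contributes 1 transition (1 symbol, 0 ε).
  0 | 1 → 6 transitions (2 symbol, 4 ε)
  1·(0 | 1) → 7 transitions (3 symbol, 4 ε)
  (1·(0 | 1))+ → 10 transitions (3 symbol, 7 ε)
  (1·(0 | 1))+·1 → 11 transitions (4 symbol, 7 ε)
  ((1·(0 | 1))+·1)+ → 14 transitions (4 symbol, 10 ε)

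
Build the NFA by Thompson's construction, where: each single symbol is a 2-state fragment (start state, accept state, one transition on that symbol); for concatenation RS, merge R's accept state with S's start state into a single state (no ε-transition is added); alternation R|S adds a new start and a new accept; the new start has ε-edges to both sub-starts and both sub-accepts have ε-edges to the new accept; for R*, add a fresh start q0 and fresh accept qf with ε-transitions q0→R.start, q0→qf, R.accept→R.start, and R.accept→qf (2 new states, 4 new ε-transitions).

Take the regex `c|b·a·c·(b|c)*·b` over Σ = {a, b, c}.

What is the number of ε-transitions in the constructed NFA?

12

Recursing over subexpressions:
Each of the 7 symbol leaves contributes 0 ε-transitions.
  b|c → 4 ε-transitions
  (b|c)* → 8 ε-transitions
  b·a·c·(b|c)*·b → 8 ε-transitions
  c|b·a·c·(b|c)*·b → 12 ε-transitions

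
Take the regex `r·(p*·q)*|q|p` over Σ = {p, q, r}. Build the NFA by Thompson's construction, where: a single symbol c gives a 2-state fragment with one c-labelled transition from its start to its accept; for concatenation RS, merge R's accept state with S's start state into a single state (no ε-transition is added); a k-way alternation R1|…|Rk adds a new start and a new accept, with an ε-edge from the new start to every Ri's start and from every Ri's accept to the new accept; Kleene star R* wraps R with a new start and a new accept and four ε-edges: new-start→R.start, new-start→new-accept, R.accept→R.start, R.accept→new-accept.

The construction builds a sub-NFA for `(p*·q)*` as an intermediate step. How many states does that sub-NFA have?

7

Fragment for `(p*·q)*`:
Each of the 2 symbol leaves contributes a 2-state fragment.
  p* — 4 states
  p*·q — 5 states
  (p*·q)* — 7 states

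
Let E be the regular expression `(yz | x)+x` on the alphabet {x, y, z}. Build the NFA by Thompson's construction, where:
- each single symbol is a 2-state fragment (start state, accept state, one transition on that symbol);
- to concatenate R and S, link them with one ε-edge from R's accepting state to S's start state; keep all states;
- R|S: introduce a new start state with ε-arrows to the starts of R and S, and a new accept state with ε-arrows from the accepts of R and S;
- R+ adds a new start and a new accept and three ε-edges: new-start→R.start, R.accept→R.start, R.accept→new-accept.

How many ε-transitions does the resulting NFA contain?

9

Per subexpression:
Each of the 4 symbol leaves contributes 0 ε-transitions.
  yz — 1 ε-transition
  yz | x — 5 ε-transitions
  (yz | x)+ — 8 ε-transitions
  (yz | x)+x — 9 ε-transitions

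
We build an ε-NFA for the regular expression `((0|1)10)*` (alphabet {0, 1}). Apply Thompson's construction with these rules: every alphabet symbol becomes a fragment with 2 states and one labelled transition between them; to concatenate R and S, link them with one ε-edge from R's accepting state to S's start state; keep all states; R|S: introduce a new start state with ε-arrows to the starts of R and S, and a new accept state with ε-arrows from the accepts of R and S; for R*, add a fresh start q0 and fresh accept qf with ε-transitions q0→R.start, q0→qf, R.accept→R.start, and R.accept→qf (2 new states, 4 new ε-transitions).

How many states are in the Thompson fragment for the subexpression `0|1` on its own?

6

Fragment for `0|1`:
Each of the 2 symbol leaves contributes a 2-state fragment.
  0|1 — 6 states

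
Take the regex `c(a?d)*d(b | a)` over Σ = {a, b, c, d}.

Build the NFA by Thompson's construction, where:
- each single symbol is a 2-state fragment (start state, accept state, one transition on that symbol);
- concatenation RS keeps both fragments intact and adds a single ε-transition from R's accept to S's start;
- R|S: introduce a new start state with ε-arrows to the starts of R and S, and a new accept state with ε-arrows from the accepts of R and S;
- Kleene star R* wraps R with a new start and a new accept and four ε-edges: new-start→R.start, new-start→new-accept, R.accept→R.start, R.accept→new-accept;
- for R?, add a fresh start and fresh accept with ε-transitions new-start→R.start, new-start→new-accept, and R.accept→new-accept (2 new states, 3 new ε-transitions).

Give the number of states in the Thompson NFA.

Bottom-up over the parse tree:
Each of the 6 symbol leaves contributes a 2-state fragment.
  a? : 4 states
  a?d : 6 states
  (a?d)* : 8 states
  b | a : 6 states
  c(a?d)*d(b | a) : 18 states

18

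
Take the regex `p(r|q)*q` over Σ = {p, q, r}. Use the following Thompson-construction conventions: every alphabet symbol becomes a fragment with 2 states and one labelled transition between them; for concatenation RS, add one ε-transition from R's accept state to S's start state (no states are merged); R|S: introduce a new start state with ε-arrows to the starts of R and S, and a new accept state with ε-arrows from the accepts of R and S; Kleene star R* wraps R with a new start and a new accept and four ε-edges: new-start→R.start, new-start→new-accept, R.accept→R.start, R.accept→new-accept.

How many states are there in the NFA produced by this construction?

Bottom-up over the parse tree:
Each of the 4 symbol leaves contributes a 2-state fragment.
  r|q : 6 states
  (r|q)* : 8 states
  p(r|q)*q : 12 states

12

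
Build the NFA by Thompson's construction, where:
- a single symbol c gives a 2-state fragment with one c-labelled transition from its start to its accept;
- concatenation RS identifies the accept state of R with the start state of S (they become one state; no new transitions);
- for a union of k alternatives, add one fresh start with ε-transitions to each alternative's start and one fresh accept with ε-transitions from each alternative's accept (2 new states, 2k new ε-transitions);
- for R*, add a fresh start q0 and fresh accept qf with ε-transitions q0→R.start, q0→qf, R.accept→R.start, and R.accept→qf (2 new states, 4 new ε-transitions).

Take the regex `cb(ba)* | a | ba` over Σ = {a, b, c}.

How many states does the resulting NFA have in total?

14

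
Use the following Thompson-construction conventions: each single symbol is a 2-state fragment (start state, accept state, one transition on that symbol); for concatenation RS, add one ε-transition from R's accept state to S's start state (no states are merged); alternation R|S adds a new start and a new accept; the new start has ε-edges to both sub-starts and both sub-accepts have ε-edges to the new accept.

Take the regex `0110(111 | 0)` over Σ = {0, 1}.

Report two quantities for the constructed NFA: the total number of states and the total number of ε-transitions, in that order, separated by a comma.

18, 10

Bottom-up over the parse tree:
Each of the 8 symbol leaves contributes 2 states and 0 ε-transitions.
  111 — 6 states, 2 ε-transitions
  111 | 0 — 10 states, 6 ε-transitions
  0110(111 | 0) — 18 states, 10 ε-transitions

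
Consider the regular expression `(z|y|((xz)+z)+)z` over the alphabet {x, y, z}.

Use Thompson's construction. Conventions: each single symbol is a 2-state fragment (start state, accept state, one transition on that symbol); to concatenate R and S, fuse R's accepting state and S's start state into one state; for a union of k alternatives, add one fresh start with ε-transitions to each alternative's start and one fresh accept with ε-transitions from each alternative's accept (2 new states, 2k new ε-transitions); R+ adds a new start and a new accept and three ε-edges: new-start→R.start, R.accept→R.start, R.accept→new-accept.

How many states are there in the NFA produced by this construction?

15

Per subexpression:
Each of the 6 symbol leaves contributes a 2-state fragment.
  xz → 3 states
  (xz)+ → 5 states
  (xz)+z → 6 states
  ((xz)+z)+ → 8 states
  z|y|((xz)+z)+ → 14 states
  (z|y|((xz)+z)+)z → 15 states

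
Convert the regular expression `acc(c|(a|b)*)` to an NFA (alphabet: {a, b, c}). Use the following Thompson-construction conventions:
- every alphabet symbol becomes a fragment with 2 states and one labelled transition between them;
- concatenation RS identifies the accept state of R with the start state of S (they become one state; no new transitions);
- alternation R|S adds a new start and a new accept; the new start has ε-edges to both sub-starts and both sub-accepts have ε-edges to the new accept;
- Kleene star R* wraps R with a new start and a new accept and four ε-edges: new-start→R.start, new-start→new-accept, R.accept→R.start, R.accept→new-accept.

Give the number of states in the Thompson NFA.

15

Building bottom-up:
Each of the 6 symbol leaves contributes a 2-state fragment.
  a|b : 6 states
  (a|b)* : 8 states
  c|(a|b)* : 12 states
  acc(c|(a|b)*) : 15 states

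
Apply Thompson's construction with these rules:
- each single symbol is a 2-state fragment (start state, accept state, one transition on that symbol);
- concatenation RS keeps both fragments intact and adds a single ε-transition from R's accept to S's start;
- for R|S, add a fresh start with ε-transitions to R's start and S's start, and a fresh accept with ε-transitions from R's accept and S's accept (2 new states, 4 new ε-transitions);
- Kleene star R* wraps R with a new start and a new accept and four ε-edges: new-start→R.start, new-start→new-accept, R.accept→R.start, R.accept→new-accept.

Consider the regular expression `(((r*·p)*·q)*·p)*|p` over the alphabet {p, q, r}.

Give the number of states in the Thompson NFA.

20

Recursing over subexpressions:
Each of the 5 symbol leaves contributes a 2-state fragment.
  r* : 4 states
  r*·p : 6 states
  (r*·p)* : 8 states
  (r*·p)*·q : 10 states
  ((r*·p)*·q)* : 12 states
  ((r*·p)*·q)*·p : 14 states
  (((r*·p)*·q)*·p)* : 16 states
  (((r*·p)*·q)*·p)*|p : 20 states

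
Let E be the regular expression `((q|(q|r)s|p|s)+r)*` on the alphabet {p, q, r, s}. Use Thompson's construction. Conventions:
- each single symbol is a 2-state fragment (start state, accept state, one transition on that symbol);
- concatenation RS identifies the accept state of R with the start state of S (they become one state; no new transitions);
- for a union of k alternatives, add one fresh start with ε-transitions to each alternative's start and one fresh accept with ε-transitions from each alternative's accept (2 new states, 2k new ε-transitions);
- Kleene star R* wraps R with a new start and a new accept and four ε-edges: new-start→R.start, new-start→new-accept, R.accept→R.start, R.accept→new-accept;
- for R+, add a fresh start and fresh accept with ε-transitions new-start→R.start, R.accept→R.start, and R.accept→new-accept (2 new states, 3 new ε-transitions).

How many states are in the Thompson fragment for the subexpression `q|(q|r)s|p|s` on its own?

15

Fragment for `q|(q|r)s|p|s`:
Each of the 6 symbol leaves contributes a 2-state fragment.
  q|r = 6 states
  (q|r)s = 7 states
  q|(q|r)s|p|s = 15 states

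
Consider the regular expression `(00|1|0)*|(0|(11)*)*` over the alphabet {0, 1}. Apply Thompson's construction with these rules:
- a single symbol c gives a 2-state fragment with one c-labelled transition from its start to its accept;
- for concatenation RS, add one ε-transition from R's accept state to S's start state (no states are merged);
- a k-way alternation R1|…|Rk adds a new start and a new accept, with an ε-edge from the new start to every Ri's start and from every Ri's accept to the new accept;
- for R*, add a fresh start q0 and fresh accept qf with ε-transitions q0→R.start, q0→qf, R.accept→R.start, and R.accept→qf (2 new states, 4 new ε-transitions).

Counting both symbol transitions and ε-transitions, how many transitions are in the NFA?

Building bottom-up:
Each of the 7 symbol leaves contributes 1 transition (1 symbol, 0 ε).
  00 : 3 transitions (2 symbol, 1 ε)
  00|1|0 : 11 transitions (4 symbol, 7 ε)
  (00|1|0)* : 15 transitions (4 symbol, 11 ε)
  11 : 3 transitions (2 symbol, 1 ε)
  (11)* : 7 transitions (2 symbol, 5 ε)
  0|(11)* : 12 transitions (3 symbol, 9 ε)
  (0|(11)*)* : 16 transitions (3 symbol, 13 ε)
  (00|1|0)*|(0|(11)*)* : 35 transitions (7 symbol, 28 ε)

35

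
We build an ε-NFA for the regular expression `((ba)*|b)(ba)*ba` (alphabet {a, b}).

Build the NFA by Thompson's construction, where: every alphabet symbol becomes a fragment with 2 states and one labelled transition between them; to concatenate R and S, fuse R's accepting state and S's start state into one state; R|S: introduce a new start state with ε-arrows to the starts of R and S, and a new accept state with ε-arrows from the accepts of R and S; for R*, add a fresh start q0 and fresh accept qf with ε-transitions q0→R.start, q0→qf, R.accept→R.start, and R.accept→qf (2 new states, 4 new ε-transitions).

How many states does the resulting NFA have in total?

15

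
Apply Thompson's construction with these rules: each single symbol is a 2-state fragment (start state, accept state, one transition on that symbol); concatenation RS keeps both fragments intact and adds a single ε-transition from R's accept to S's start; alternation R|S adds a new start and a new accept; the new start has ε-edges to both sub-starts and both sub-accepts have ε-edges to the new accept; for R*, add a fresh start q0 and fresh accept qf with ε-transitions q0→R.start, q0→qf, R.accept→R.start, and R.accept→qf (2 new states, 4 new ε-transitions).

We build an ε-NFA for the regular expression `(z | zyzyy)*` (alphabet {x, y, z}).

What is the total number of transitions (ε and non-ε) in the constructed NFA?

By structural recursion:
Each of the 6 symbol leaves contributes 1 transition (1 symbol, 0 ε).
  zyzyy → 9 transitions (5 symbol, 4 ε)
  z | zyzyy → 14 transitions (6 symbol, 8 ε)
  (z | zyzyy)* → 18 transitions (6 symbol, 12 ε)

18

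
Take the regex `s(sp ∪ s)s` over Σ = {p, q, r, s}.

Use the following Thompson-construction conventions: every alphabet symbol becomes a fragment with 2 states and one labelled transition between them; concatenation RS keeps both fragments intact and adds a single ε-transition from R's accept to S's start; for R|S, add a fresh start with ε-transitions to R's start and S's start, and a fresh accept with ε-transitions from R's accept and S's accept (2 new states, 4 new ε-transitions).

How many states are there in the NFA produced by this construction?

By structural recursion:
Each of the 5 symbol leaves contributes a 2-state fragment.
  sp : 4 states
  sp ∪ s : 8 states
  s(sp ∪ s)s : 12 states

12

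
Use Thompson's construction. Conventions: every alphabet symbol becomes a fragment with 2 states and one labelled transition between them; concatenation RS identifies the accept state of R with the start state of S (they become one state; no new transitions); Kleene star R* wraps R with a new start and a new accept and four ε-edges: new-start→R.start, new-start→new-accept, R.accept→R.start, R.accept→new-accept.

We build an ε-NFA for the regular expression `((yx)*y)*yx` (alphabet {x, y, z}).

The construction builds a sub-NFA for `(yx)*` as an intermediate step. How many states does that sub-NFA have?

5

Fragment for `(yx)*`:
Each of the 2 symbol leaves contributes a 2-state fragment.
  yx = 3 states
  (yx)* = 5 states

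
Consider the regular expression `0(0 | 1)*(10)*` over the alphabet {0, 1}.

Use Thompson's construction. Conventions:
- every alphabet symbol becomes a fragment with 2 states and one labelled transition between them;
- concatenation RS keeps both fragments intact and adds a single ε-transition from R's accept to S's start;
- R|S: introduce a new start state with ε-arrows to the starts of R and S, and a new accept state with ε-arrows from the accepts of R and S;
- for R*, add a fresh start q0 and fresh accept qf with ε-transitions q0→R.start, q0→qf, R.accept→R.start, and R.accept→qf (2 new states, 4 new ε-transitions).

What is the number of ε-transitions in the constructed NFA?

15

Bottom-up over the parse tree:
Each of the 5 symbol leaves contributes 0 ε-transitions.
  0 | 1 : 4 ε-transitions
  (0 | 1)* : 8 ε-transitions
  10 : 1 ε-transition
  (10)* : 5 ε-transitions
  0(0 | 1)*(10)* : 15 ε-transitions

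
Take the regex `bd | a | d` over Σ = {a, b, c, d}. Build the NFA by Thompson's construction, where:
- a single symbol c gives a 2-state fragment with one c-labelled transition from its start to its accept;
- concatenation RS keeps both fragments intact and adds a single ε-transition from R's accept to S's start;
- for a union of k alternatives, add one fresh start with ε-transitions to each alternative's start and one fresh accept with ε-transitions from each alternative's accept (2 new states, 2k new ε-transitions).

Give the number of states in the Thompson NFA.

10

Building bottom-up:
Each of the 4 symbol leaves contributes a 2-state fragment.
  bd = 4 states
  bd | a | d = 10 states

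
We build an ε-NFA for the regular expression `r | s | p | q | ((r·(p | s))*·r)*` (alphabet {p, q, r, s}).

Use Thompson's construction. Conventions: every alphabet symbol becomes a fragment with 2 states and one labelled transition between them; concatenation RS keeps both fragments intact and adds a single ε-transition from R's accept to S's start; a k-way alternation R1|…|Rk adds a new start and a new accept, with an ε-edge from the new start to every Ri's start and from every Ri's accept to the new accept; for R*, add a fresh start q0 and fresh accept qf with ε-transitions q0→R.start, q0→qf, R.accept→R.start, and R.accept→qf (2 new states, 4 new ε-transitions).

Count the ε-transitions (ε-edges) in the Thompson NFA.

By structural recursion:
Each of the 8 symbol leaves contributes 0 ε-transitions.
  p | s = 4 ε-transitions
  r·(p | s) = 5 ε-transitions
  (r·(p | s))* = 9 ε-transitions
  (r·(p | s))*·r = 10 ε-transitions
  ((r·(p | s))*·r)* = 14 ε-transitions
  r | s | p | q | ((r·(p | s))*·r)* = 24 ε-transitions

24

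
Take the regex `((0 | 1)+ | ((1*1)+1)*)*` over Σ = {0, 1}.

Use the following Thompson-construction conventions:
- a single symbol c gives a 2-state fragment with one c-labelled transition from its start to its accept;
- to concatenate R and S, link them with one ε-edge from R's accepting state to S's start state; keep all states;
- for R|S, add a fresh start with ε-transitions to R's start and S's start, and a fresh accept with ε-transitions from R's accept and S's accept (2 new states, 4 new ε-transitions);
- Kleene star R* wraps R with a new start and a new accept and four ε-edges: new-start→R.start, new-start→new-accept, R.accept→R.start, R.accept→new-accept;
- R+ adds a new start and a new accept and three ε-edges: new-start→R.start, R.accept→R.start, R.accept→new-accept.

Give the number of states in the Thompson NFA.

Recursing over subexpressions:
Each of the 5 symbol leaves contributes a 2-state fragment.
  0 | 1 = 6 states
  (0 | 1)+ = 8 states
  1* = 4 states
  1*1 = 6 states
  (1*1)+ = 8 states
  (1*1)+1 = 10 states
  ((1*1)+1)* = 12 states
  (0 | 1)+ | ((1*1)+1)* = 22 states
  ((0 | 1)+ | ((1*1)+1)*)* = 24 states

24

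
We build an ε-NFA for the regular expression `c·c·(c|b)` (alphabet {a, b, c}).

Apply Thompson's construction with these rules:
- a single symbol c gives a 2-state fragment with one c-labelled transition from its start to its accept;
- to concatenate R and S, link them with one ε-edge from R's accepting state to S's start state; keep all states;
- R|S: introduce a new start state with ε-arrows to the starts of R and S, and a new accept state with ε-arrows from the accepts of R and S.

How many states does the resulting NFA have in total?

Recursing over subexpressions:
Each of the 4 symbol leaves contributes a 2-state fragment.
  c|b → 6 states
  c·c·(c|b) → 10 states

10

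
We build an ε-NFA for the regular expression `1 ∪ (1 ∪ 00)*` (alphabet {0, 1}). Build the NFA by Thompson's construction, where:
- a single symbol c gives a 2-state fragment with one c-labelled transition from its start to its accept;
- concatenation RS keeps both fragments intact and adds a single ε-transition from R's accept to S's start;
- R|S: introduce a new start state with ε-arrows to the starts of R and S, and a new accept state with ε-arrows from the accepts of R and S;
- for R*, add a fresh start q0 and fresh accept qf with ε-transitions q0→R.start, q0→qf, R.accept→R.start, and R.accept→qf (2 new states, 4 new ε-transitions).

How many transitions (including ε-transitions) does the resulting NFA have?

By structural recursion:
Each of the 4 symbol leaves contributes 1 transition (1 symbol, 0 ε).
  00 → 3 transitions (2 symbol, 1 ε)
  1 ∪ 00 → 8 transitions (3 symbol, 5 ε)
  (1 ∪ 00)* → 12 transitions (3 symbol, 9 ε)
  1 ∪ (1 ∪ 00)* → 17 transitions (4 symbol, 13 ε)

17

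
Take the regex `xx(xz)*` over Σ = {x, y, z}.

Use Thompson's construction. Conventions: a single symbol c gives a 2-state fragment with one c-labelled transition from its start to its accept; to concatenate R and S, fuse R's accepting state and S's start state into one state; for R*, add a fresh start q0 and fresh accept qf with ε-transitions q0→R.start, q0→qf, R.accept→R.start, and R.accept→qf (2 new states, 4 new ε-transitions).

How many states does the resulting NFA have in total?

7

Bottom-up over the parse tree:
Each of the 4 symbol leaves contributes a 2-state fragment.
  xz — 3 states
  (xz)* — 5 states
  xx(xz)* — 7 states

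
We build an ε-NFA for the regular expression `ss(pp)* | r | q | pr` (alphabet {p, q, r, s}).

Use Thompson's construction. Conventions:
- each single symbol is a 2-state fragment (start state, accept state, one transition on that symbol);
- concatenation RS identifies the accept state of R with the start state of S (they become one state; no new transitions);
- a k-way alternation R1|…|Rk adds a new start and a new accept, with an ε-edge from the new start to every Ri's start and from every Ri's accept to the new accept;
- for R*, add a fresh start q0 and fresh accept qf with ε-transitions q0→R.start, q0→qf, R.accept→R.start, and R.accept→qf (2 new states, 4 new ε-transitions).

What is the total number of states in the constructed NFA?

Building bottom-up:
Each of the 8 symbol leaves contributes a 2-state fragment.
  pp — 3 states
  (pp)* — 5 states
  ss(pp)* — 7 states
  pr — 3 states
  ss(pp)* | r | q | pr — 16 states

16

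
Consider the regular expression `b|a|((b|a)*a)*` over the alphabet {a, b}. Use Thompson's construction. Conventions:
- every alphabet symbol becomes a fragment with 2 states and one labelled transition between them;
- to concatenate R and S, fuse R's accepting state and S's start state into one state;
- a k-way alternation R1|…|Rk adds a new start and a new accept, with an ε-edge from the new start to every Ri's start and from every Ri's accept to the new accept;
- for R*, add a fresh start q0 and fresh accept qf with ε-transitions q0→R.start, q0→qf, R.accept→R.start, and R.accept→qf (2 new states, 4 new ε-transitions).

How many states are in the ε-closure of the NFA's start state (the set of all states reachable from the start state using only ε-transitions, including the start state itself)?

Work bottom-up. For each fragment F, track |ε-closure(F.start)| and whether F's accept lies in that closure (i.e. whether F accepts ε). A single-symbol fragment has closure size 1 and does not accept ε.
  b|a : |ε-closure| = 1 + 1 + 1 = 3 (the new accept is not ε-reachable since no branch accepts ε)
  (b|a)* : new start has ε-edges to the inner start and to the new accept, so |ε-closure| = 2 + 3 = 5
  (b|a)*a : the left operand accepts ε, so the closure extends into the next operand (the shared merged state is already counted); |ε-closure| = 5 + (1−1) = 5
  ((b|a)*a)* : the star's fresh start ε-reaches both the body's start and the fresh accept: |ε-closure| = 2 + 5 = 7
  b|a|((b|a)*a)* : |ε-closure| = 1 (new start) + (1 + 1 + 7) + 1 (new accept, since some branch ε-reaches its own accept) = 11

11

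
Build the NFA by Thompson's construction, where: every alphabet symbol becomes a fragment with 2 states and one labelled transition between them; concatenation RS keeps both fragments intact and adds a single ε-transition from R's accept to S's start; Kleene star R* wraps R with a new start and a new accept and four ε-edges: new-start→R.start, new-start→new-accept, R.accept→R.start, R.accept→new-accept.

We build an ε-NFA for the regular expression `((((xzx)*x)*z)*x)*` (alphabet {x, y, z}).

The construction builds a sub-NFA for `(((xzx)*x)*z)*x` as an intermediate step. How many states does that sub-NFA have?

Fragment for `(((xzx)*x)*z)*x`:
Each of the 6 symbol leaves contributes a 2-state fragment.
  xzx : 6 states
  (xzx)* : 8 states
  (xzx)*x : 10 states
  ((xzx)*x)* : 12 states
  ((xzx)*x)*z : 14 states
  (((xzx)*x)*z)* : 16 states
  (((xzx)*x)*z)*x : 18 states

18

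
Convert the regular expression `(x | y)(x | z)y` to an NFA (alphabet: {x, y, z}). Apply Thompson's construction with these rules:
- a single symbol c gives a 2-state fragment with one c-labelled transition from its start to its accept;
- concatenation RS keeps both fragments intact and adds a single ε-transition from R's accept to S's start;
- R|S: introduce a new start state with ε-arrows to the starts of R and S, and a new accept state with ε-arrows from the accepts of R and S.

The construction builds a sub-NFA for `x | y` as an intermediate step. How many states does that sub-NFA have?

6

Fragment for `x | y`:
Each of the 2 symbol leaves contributes a 2-state fragment.
  x | y — 6 states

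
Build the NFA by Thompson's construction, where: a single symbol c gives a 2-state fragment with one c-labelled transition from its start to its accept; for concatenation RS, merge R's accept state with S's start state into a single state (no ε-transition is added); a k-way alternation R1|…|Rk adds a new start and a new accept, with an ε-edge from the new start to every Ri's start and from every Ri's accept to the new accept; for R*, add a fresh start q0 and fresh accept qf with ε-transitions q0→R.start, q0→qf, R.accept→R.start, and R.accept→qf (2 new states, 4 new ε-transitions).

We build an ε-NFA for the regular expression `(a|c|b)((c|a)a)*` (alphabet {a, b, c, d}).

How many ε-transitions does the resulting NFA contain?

14

Bottom-up over the parse tree:
Each of the 6 symbol leaves contributes 0 ε-transitions.
  a|c|b : 6 ε-transitions
  c|a : 4 ε-transitions
  (c|a)a : 4 ε-transitions
  ((c|a)a)* : 8 ε-transitions
  (a|c|b)((c|a)a)* : 14 ε-transitions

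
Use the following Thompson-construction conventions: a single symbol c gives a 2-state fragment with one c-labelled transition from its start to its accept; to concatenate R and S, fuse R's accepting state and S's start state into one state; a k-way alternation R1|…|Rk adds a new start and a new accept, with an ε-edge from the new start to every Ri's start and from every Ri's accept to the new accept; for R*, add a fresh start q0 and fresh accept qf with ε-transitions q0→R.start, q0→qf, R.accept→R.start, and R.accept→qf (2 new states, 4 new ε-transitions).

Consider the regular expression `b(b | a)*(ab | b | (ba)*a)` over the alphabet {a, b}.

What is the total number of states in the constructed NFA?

By structural recursion:
Each of the 9 symbol leaves contributes a 2-state fragment.
  b | a : 6 states
  (b | a)* : 8 states
  ab : 3 states
  ba : 3 states
  (ba)* : 5 states
  (ba)*a : 6 states
  ab | b | (ba)*a : 13 states
  b(b | a)*(ab | b | (ba)*a) : 21 states

21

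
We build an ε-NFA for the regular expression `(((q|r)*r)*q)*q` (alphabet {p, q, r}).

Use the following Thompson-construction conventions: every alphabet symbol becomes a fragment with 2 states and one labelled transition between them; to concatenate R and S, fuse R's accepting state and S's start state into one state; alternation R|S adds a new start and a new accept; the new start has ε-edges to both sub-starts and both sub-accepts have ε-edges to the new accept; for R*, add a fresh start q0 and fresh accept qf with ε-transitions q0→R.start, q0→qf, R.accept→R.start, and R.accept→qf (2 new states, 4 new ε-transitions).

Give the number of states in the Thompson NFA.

15

Recursing over subexpressions:
Each of the 5 symbol leaves contributes a 2-state fragment.
  q|r : 6 states
  (q|r)* : 8 states
  (q|r)*r : 9 states
  ((q|r)*r)* : 11 states
  ((q|r)*r)*q : 12 states
  (((q|r)*r)*q)* : 14 states
  (((q|r)*r)*q)*q : 15 states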